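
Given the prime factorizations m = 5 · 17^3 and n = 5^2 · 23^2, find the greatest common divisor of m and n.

5

min exponent per shared prime: 5 = 5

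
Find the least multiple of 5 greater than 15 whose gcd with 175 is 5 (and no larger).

20

Multiples of 5 above 15: 5·4, 5·5, … . Need the cofactor coprime to 175/5 = 35.
Checking s = 4, 5, … the first with gcd(s, 35) = 1 is s = 4, giving 20.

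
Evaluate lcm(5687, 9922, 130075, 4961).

5687 = 11² · 47; 9922 = 2 · 11² · 41; 130075 = 5² · 11² · 43; 4961 = 11² · 41
lcm takes max exponent of each prime: 2 · 5² · 11² · 41 · 43 · 47 = 501309050

501309050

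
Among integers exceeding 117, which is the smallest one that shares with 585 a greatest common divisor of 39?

156

585 = 39·15. Any x with gcd(x, 585) = 39 is a multiple of 39, say 39s, with s coprime to 15.
Need s > 117/39, so s ≥ 4. First s ≥ 4 with gcd(s, 15) = 1 is s = 4. Thus x = 39·4 = 156.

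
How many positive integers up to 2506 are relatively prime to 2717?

2717 = 11·13·19. Inclusion–exclusion on these primes:
2506 − ⌊2506/11⌋ − ⌊2506/13⌋ − ⌊2506/19⌋ + ⌊2506/143⌋ + ⌊2506/209⌋ + ⌊2506/247⌋ − ⌊2506/2717⌋ = 1994

1994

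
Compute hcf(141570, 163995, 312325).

65

141570 = 2 · 3² · 5 · 11² · 13; 163995 = 3 · 5 · 13 · 29²; 312325 = 5² · 13 · 31²
gcd takes min exponent of each prime: 5 · 13 = 65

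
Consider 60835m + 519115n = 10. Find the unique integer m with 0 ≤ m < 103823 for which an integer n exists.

Reduce mod 519115: 60835m ≡ 10 (mod 519115). With g = gcd(60835, 519115) = 5 dividing 10, divide through: 12167m ≡ 2 (mod 103823).
Since gcd(12167, 103823) = 1, m ≡ 2·(12167)⁻¹ ≡ 97133 (mod 103823). Smallest non-negative: 97133.

97133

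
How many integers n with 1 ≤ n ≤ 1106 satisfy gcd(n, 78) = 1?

340

78 = 2·3·13. Inclusion–exclusion on these primes:
1106 − ⌊1106/2⌋ − ⌊1106/3⌋ − ⌊1106/13⌋ + ⌊1106/6⌋ + ⌊1106/26⌋ + ⌊1106/39⌋ − ⌊1106/78⌋ = 340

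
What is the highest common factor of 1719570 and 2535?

1719570 = 2 · 3 · 5 · 31 · 43²
2535 = 3 · 5 · 13²
Common: 3 · 5 = 15

15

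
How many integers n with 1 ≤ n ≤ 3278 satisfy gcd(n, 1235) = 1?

Prime factors of 1235: 5, 13, 19. Count integers ≤ 3278 divisible by none of them.
By inclusion–exclusion: 3278 − ⌊3278/5⌋ − ⌊3278/13⌋ − ⌊3278/19⌋ + ⌊3278/65⌋ + ⌊3278/95⌋ + ⌊3278/247⌋ − ⌊3278/1235⌋ = 2294.

2294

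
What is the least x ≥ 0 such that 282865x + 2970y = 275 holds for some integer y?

17

Reduce mod 2970: 282865x ≡ 275 (mod 2970). With g = gcd(282865, 2970) = 55 dividing 275, divide through: 5143x ≡ 5 (mod 54).
Since gcd(5143, 54) = 1, x ≡ 5·(5143)⁻¹ ≡ 17 (mod 54). Smallest non-negative: 17.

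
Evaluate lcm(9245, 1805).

3337445

gcd first: 9245 = 5·1805 + 220; 1805 = 8·220 + 45; 220 = 4·45 + 40; 45 = 1·40 + 5; 40 = 8·5 + 0 → gcd = 5
lcm = 9245·1805/gcd = 16687225/5 = 3337445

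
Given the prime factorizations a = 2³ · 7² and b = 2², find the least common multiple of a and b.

392

max exponent per prime: 2³ · 7² = 392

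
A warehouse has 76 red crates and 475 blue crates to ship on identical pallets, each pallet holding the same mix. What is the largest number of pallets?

19

76 = 2² · 19
475 = 5² · 19
Common: 19 = 19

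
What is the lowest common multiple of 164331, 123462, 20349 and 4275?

352974771450

164331 = 3² · 19 · 31²; 123462 = 2 · 3² · 19³; 20349 = 3² · 7 · 17 · 19; 4275 = 3² · 5² · 19
lcm takes max exponent of each prime: 2 · 3² · 5² · 7 · 17 · 19³ · 31² = 352974771450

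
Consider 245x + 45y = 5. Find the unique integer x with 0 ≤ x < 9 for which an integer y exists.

7

gcd(245, 45) = 5 (Euclid: 245 = 5·45 + 20; 45 = 2·20 + 5; 20 = 4·5 + 0), and 5 | 5.
Extended Euclid: 245·(-2) + 45·(11) = 5. Scale by 1: x₀ = -2.
General solution x = x₀ + 9t; reducing mod 9 gives x = 7 (and y = -38).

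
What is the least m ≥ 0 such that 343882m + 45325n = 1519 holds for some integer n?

gcd(343882, 45325) = 49 (Euclid: 343882 = 7·45325 + 26607; 45325 = 1·26607 + 18718; 26607 = 1·18718 + 7889; 18718 = 2·7889 + 2940; 7889 = 2·2940 + 2009; 2940 = 1·2009 + 931; 2009 = 2·931 + 147; 931 = 6·147 + 49; 147 = 3·49 + 0), and 49 | 1519.
Extended Euclid: 343882·(-293) + 45325·(2223) = 49. Scale by 31: m₀ = -9083.
General solution m = m₀ + 925t; reducing mod 925 gives m = 167 (and n = -1267).

167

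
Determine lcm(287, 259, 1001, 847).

287 = 7 · 41; 259 = 7 · 37; 1001 = 7 · 11 · 13; 847 = 7 · 11²
lcm takes max exponent of each prime: 7 · 11² · 13 · 37 · 41 = 16703687

16703687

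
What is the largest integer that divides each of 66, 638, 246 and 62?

gcd(66, 638): 638 = 9·66 + 44; 66 = 1·44 + 22; 44 = 2·22 + 0 → 22
gcd(22, 246): 246 = 11·22 + 4; 22 = 5·4 + 2; 4 = 2·2 + 0 → 2
gcd(2, 62): 62 = 31·2 + 0 → 2

2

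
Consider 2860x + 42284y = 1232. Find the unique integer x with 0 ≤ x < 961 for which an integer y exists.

30

gcd(2860, 42284) = 44 (Euclid: 42284 = 14·2860 + 2244; 2860 = 1·2244 + 616; 2244 = 3·616 + 396; 616 = 1·396 + 220; 396 = 1·220 + 176; 220 = 1·176 + 44; 176 = 4·44 + 0), and 44 | 1232.
Extended Euclid: 2860·(207) + 42284·(-14) = 44. Scale by 28: x₀ = 5796.
General solution x = x₀ + 961t; reducing mod 961 gives x = 30 (and y = -2).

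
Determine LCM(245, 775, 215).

1632925

245 = 5 · 7²; 775 = 5² · 31; 215 = 5 · 43
lcm takes max exponent of each prime: 5² · 7² · 31 · 43 = 1632925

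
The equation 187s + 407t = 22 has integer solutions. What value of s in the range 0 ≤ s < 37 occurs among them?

gcd(187, 407) = 11 (Euclid: 407 = 2·187 + 33; 187 = 5·33 + 22; 33 = 1·22 + 11; 22 = 2·11 + 0), and 11 | 22.
Extended Euclid: 187·(-13) + 407·(6) = 11. Scale by 2: s₀ = -26.
General solution s = s₀ + 37k; reducing mod 37 gives s = 11 (and t = -5).

11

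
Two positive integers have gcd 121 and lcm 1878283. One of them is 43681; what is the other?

5203

Using ab = gcd(a,b)·lcm(a,b) = 121·1878283 = 227272243, we get b = 227272243/43681 = 5203.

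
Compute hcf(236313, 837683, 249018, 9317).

847

236313 = 3² · 7 · 11² · 31; 837683 = 7 · 11² · 23 · 43; 249018 = 2 · 3 · 7³ · 11²; 9317 = 7 · 11³
gcd takes min exponent of each prime: 7 · 11² = 847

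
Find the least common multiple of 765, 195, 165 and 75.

546975

765 = 3² · 5 · 17; 195 = 3 · 5 · 13; 165 = 3 · 5 · 11; 75 = 3 · 5²
lcm takes max exponent of each prime: 3² · 5² · 11 · 13 · 17 = 546975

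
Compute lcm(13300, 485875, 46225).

lcm(13300, 485875) = 13300·485875/gcd = 6462137500/25 = 258485500
lcm(258485500, 46225) = 258485500·46225/gcd = 11948492237500/25 = 477939689500

477939689500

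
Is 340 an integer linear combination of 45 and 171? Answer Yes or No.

No

By Bézout, 45p + 171q = 340 has integer solutions iff gcd(45, 171) | 340.
Euclid: 171 = 3·45 + 36; 45 = 1·36 + 9; 36 = 4·9 + 0. gcd = 9; 340 mod 9 = 7. No.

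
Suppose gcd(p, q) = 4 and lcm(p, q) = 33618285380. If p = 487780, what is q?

Using pq = gcd(p,q)·lcm(p,q) = 4·33618285380 = 134473141520, we get q = 134473141520/487780 = 275684.

275684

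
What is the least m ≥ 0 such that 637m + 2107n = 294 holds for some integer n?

Euclid: 2107 = 3·637 + 196; 637 = 3·196 + 49; 196 = 4·49 + 0 → gcd = 49; 294 = 49·6.
Back-substitution yields 637·(10) + 2107·(-3) = 49, so one solution is m = 10·6 = 60, n = -3·6 = -18.
Solutions in m differ by 2107/49 = 43; the one in [0, 43) is 60 mod 43 = 17.

17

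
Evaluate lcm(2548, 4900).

63700

gcd first: 4900 = 1·2548 + 2352; 2548 = 1·2352 + 196; 2352 = 12·196 + 0 → gcd = 196
lcm = 2548·4900/gcd = 12485200/196 = 63700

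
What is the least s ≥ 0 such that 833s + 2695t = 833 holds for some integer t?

1

Reduce mod 2695: 833s ≡ 833 (mod 2695). With g = gcd(833, 2695) = 49 dividing 833, divide through: 17s ≡ 17 (mod 55).
Since gcd(17, 55) = 1, s ≡ 17·(17)⁻¹ ≡ 1 (mod 55). Smallest non-negative: 1.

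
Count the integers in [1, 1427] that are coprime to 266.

266 = 2·7·19. Inclusion–exclusion on these primes:
1427 − ⌊1427/2⌋ − ⌊1427/7⌋ − ⌊1427/19⌋ + ⌊1427/14⌋ + ⌊1427/38⌋ + ⌊1427/133⌋ − ⌊1427/266⌋ = 579

579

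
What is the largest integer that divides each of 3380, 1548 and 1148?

3380 = 2² · 5 · 13²; 1548 = 2² · 3² · 43; 1148 = 2² · 7 · 41
gcd takes min exponent of each prime: 2² = 4

4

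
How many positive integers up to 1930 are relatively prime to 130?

130 = 2·5·13. Inclusion–exclusion on these primes:
1930 − ⌊1930/2⌋ − ⌊1930/5⌋ − ⌊1930/13⌋ + ⌊1930/10⌋ + ⌊1930/26⌋ + ⌊1930/65⌋ − ⌊1930/130⌋ = 713

713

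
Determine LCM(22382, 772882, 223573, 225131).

1548075309031174

lcm(22382, 772882) = 22382·772882/gcd = 17298644924/38 = 455227498
lcm(455227498, 223573) = 455227498·223573/gcd = 101776577410354/19 = 5356661968966
lcm(5356661968966, 225131) = 5356661968966·225131/gcd = 1205950665735284546/779 = 1548075309031174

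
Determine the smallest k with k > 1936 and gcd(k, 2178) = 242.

Multiples of 242 above 1936: 242·9, 242·10, … . Need the cofactor coprime to 2178/242 = 9.
Checking s = 9, 10, … the first with gcd(s, 9) = 1 is s = 10, giving 2420.

2420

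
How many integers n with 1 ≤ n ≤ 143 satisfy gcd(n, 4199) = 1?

4199 = 13·17·19. Inclusion–exclusion on these primes:
143 − ⌊143/13⌋ − ⌊143/17⌋ − ⌊143/19⌋ + ⌊143/221⌋ + ⌊143/247⌋ + ⌊143/323⌋ − ⌊143/4199⌋ = 117

117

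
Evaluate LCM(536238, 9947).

5333959386

gcd first: 536238 = 53·9947 + 9047; 9947 = 1·9047 + 900; 9047 = 10·900 + 47; 900 = 19·47 + 7; 47 = 6·7 + 5; 7 = 1·5 + 2; 5 = 2·2 + 1; 2 = 2·1 + 0 → gcd = 1
lcm = 536238·9947/gcd = 5333959386/1 = 5333959386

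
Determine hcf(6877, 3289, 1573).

13

gcd(6877, 3289): 6877 = 2·3289 + 299; 3289 = 11·299 + 0 → 299
gcd(299, 1573): 1573 = 5·299 + 78; 299 = 3·78 + 65; 78 = 1·65 + 13; 65 = 5·13 + 0 → 13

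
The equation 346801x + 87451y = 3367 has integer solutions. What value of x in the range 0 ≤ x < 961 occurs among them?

Reduce mod 87451: 346801x ≡ 3367 (mod 87451). With g = gcd(346801, 87451) = 91 dividing 3367, divide through: 3811x ≡ 37 (mod 961).
Since gcd(3811, 961) = 1, x ≡ 37·(3811)⁻¹ ≡ 28 (mod 961). Smallest non-negative: 28.

28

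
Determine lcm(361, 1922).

693842

361 = 19²; 1922 = 2 · 31²
max exponents: 2 · 19² · 31² = 693842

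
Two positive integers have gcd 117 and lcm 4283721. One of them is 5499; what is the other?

a·b = gcd·lcm = 117·4283721 = 501195357, so b = 501195357/5499 = 91143.

91143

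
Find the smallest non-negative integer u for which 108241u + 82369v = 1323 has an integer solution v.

Reduce mod 82369: 108241u ≡ 1323 (mod 82369). With g = gcd(108241, 82369) = 49 dividing 1323, divide through: 2209u ≡ 27 (mod 1681).
Since gcd(2209, 1681) = 1, u ≡ 27·(2209)⁻¹ ≡ 831 (mod 1681). Smallest non-negative: 831.

831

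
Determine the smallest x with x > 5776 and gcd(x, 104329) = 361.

6498

Multiples of 361 above 5776: 361·17, 361·18, … . Need the cofactor coprime to 104329/361 = 289.
Checking s = 17, 18, … the first with gcd(s, 289) = 1 is s = 18, giving 6498.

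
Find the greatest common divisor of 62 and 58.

2

Euclid: 62 = 1·58 + 4; 58 = 14·4 + 2; 4 = 2·2 + 0. Last nonzero remainder: 2.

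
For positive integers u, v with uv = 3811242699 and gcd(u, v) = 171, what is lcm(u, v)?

gcd·lcm = product, so lcm = 3811242699/171 = 22287969.

22287969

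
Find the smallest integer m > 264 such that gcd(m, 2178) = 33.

2178 = 33·66. Any m with gcd(m, 2178) = 33 is a multiple of 33, say 33s, with s coprime to 66.
Need s > 264/33, so s ≥ 9. First s ≥ 9 with gcd(s, 66) = 1 is s = 13. Thus m = 33·13 = 429.

429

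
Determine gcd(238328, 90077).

1

Euclid: 238328 = 2·90077 + 58174; 90077 = 1·58174 + 31903; 58174 = 1·31903 + 26271; 31903 = 1·26271 + 5632; 26271 = 4·5632 + 3743; 5632 = 1·3743 + 1889; 3743 = 1·1889 + 1854; 1889 = 1·1854 + 35; 1854 = 52·35 + 34; 35 = 1·34 + 1; 34 = 34·1 + 0. Last nonzero remainder: 1.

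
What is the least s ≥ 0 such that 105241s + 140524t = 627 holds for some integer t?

gcd(105241, 140524) = 19 (Euclid: 140524 = 1·105241 + 35283; 105241 = 2·35283 + 34675; 35283 = 1·34675 + 608; 34675 = 57·608 + 19; 608 = 32·19 + 0), and 19 | 627.
Extended Euclid: 105241·(231) + 140524·(-173) = 19. Scale by 33: s₀ = 7623.
General solution s = s₀ + 7396k; reducing mod 7396 gives s = 227 (and t = -170).

227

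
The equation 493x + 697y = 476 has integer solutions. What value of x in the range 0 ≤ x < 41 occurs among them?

25

Reduce mod 697: 493x ≡ 476 (mod 697). With g = gcd(493, 697) = 17 dividing 476, divide through: 29x ≡ 28 (mod 41).
Since gcd(29, 41) = 1, x ≡ 28·(29)⁻¹ ≡ 25 (mod 41). Smallest non-negative: 25.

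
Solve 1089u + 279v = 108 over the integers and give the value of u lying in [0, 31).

Euclid: 1089 = 3·279 + 252; 279 = 1·252 + 27; 252 = 9·27 + 9; 27 = 3·9 + 0 → gcd = 9; 108 = 9·12.
Back-substitution yields 1089·(10) + 279·(-39) = 9, so one solution is u = 10·12 = 120, v = -39·12 = -468.
Solutions in u differ by 279/9 = 31; the one in [0, 31) is 120 mod 31 = 27.

27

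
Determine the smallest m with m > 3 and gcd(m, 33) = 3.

6

Multiples of 3 above 3: 3·2, 3·3, … . Need the cofactor coprime to 33/3 = 11.
Checking s = 2, 3, … the first with gcd(s, 11) = 1 is s = 2, giving 6.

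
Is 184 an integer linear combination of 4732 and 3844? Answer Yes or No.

By Bézout, 4732p + 3844q = 184 has integer solutions iff gcd(4732, 3844) | 184.
Euclid: 4732 = 1·3844 + 888; 3844 = 4·888 + 292; 888 = 3·292 + 12; 292 = 24·12 + 4; 12 = 3·4 + 0. gcd = 4; 184 mod 4 = 0. Yes.

Yes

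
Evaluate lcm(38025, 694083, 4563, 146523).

lcm(38025, 694083) = 38025·694083/gcd = 26392506075/507 = 52056225
lcm(52056225, 4563) = 52056225·4563/gcd = 237532554675/1521 = 156168675
lcm(156168675, 146523) = 156168675·146523/gcd = 22882302767025/507 = 45132747075

45132747075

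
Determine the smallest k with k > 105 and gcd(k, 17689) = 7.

112

gcd(k, 17689) = 7 forces 7 | k; write k = 7s. Then gcd(7s, 7·2527) = 7·gcd(s, 2527), so need gcd(s, 2527) = 1.
7s > 105 gives s ≥ 16. The least s ≥ 16 coprime to 2527 is 16, so k = 7·16 = 112.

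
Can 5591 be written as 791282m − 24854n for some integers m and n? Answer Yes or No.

By Bézout, 791282m − 24854n = 5591 has integer solutions iff gcd(791282, 24854) | 5591.
Euclid: 791282 = 31·24854 + 20808; 24854 = 1·20808 + 4046; 20808 = 5·4046 + 578; 4046 = 7·578 + 0. gcd = 578; 5591 mod 578 = 389. No.

No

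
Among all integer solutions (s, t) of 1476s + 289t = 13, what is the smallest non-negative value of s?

75

Euclid: 1476 = 5·289 + 31; 289 = 9·31 + 10; 31 = 3·10 + 1; 10 = 10·1 + 0 → gcd = 1; 13 = 1·13.
Back-substitution yields 1476·(28) + 289·(-143) = 1, so one solution is s = 28·13 = 364, t = -143·13 = -1859.
Solutions in s differ by 289/1 = 289; the one in [0, 289) is 364 mod 289 = 75.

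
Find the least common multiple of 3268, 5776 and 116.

3268 = 2² · 19 · 43; 5776 = 2⁴ · 19²; 116 = 2² · 29
lcm takes max exponent of each prime: 2⁴ · 19² · 29 · 43 = 7202672

7202672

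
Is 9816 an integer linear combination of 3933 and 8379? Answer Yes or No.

By Bézout, 3933m − 8379n = 9816 has integer solutions iff gcd(3933, 8379) | 9816.
Euclid: 8379 = 2·3933 + 513; 3933 = 7·513 + 342; 513 = 1·342 + 171; 342 = 2·171 + 0. gcd = 171; 9816 mod 171 = 69. No.

No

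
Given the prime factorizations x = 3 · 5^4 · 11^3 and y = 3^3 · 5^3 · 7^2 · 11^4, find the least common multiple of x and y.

max exponent per prime: 3^3 · 5^4 · 7^2 · 11^4 = 12106276875

12106276875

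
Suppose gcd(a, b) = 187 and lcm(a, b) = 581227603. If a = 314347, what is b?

345763

Using ab = gcd(a,b)·lcm(a,b) = 187·581227603 = 108689561761, we get b = 108689561761/314347 = 345763.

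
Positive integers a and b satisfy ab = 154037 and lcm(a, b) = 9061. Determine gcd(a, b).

From gcd × lcm = ab: gcd = 154037 / 9061 = 17.

17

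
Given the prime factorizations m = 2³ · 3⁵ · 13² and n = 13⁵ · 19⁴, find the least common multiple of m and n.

94064862703032

max exponent per prime: 2³ · 3⁵ · 13⁵ · 19⁴ = 94064862703032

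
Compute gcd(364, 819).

91

Euclid: 819 = 2·364 + 91; 364 = 4·91 + 0. Last nonzero remainder: 91.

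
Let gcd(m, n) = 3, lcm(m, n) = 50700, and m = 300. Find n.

507

m·n = gcd·lcm = 3·50700 = 152100, so n = 152100/300 = 507.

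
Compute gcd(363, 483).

3

363 = 3 · 11²
483 = 3 · 7 · 23
Common: 3 = 3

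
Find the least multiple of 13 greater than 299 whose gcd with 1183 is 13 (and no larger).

312

Multiples of 13 above 299: 13·24, 13·25, … . Need the cofactor coprime to 1183/13 = 91.
Checking s = 24, 25, … the first with gcd(s, 91) = 1 is s = 24, giving 312.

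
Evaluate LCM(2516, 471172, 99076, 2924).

1092217687964

lcm(2516, 471172) = 2516·471172/gcd = 1185468752/68 = 17433364
lcm(17433364, 99076) = 17433364·99076/gcd = 1727227971664/68 = 25400411348
lcm(25400411348, 2924) = 25400411348·2924/gcd = 74270802781552/68 = 1092217687964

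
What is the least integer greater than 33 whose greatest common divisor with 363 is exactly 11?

44

Multiples of 11 above 33: 11·4, 11·5, … . Need the cofactor coprime to 363/11 = 33.
Checking s = 4, 5, … the first with gcd(s, 33) = 1 is s = 4, giving 44.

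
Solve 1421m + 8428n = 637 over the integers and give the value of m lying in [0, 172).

125

gcd(1421, 8428) = 49 (Euclid: 8428 = 5·1421 + 1323; 1421 = 1·1323 + 98; 1323 = 13·98 + 49; 98 = 2·49 + 0), and 49 | 637.
Extended Euclid: 1421·(-83) + 8428·(14) = 49. Scale by 13: m₀ = -1079.
General solution m = m₀ + 172t; reducing mod 172 gives m = 125 (and n = -21).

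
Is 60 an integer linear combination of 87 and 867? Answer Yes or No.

gcd(87, 867): 867 = 9·87 + 84; 87 = 1·84 + 3; 84 = 28·3 + 0 → 3
3 divides 60, so a solution exists.

Yes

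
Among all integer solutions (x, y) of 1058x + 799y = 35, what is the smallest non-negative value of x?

540

Reduce mod 799: 1058x ≡ 35 (mod 799). With g = gcd(1058, 799) = 1 dividing 35, divide through: 1058x ≡ 35 (mod 799).
Since gcd(1058, 799) = 1, x ≡ 35·(1058)⁻¹ ≡ 540 (mod 799). Smallest non-negative: 540.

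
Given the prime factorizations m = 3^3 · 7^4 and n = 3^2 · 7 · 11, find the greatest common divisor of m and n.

min exponent per shared prime: 3^2 · 7 = 63

63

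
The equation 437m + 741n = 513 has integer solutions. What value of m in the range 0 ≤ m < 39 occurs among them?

Euclid: 741 = 1·437 + 304; 437 = 1·304 + 133; 304 = 2·133 + 38; 133 = 3·38 + 19; 38 = 2·19 + 0 → gcd = 19; 513 = 19·27.
Back-substitution yields 437·(17) + 741·(-10) = 19, so one solution is m = 17·27 = 459, n = -10·27 = -270.
Solutions in m differ by 741/19 = 39; the one in [0, 39) is 459 mod 39 = 30.

30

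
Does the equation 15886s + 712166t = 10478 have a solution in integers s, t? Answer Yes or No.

Yes

By Bézout, 15886s + 712166t = 10478 has integer solutions iff gcd(15886, 712166) | 10478.
Euclid: 712166 = 44·15886 + 13182; 15886 = 1·13182 + 2704; 13182 = 4·2704 + 2366; 2704 = 1·2366 + 338; 2366 = 7·338 + 0. gcd = 338; 10478 mod 338 = 0. Yes.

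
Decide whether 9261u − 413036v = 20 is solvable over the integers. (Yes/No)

gcd(9261, 413036): 413036 = 44·9261 + 5552; 9261 = 1·5552 + 3709; 5552 = 1·3709 + 1843; 3709 = 2·1843 + 23; 1843 = 80·23 + 3; 23 = 7·3 + 2; 3 = 1·2 + 1; 2 = 2·1 + 0 → 1
1 divides 20, so a solution exists.

Yes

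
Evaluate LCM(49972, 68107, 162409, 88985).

49972 = 2² · 13 · 31²; 68107 = 13³ · 31; 162409 = 13² · 31²; 88985 = 5 · 13 · 37²
lcm takes max exponent of each prime: 2² · 5 · 13³ · 31² · 37² = 57807859460

57807859460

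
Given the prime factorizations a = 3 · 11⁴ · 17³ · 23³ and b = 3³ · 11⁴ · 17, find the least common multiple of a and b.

23630057421597

max exponent per prime: 3³ · 11⁴ · 17³ · 23³ = 23630057421597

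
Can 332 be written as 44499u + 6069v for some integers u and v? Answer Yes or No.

gcd(44499, 6069): 44499 = 7·6069 + 2016; 6069 = 3·2016 + 21; 2016 = 96·21 + 0 → 21
21 does not divide 332, so a solution does not exist.

No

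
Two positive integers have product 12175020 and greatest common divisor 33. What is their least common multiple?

For any two positive integers, gcd × lcm equals their product. Hence lcm = 12175020 / 33 = 368940.

368940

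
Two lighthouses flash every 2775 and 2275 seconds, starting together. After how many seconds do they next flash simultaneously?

2775 = 3 · 5² · 37; 2275 = 5² · 7 · 13
max exponents: 3 · 5² · 7 · 13 · 37 = 252525

252525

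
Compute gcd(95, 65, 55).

gcd(95, 65): 95 = 1·65 + 30; 65 = 2·30 + 5; 30 = 6·5 + 0 → 5
gcd(5, 55): 55 = 11·5 + 0 → 5

5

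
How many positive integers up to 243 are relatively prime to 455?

455 = 5·7·13. Inclusion–exclusion on these primes:
243 − ⌊243/5⌋ − ⌊243/7⌋ − ⌊243/13⌋ + ⌊243/35⌋ + ⌊243/65⌋ + ⌊243/91⌋ − ⌊243/455⌋ = 154

154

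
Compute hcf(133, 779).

19

Euclid: 779 = 5·133 + 114; 133 = 1·114 + 19; 114 = 6·19 + 0. Last nonzero remainder: 19.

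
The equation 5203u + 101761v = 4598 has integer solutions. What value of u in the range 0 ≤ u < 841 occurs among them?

gcd(5203, 101761) = 121 (Euclid: 101761 = 19·5203 + 2904; 5203 = 1·2904 + 2299; 2904 = 1·2299 + 605; 2299 = 3·605 + 484; 605 = 1·484 + 121; 484 = 4·121 + 0), and 121 | 4598.
Extended Euclid: 5203·(-176) + 101761·(9) = 121. Scale by 38: u₀ = -6688.
General solution u = u₀ + 841t; reducing mod 841 gives u = 40 (and v = -2).

40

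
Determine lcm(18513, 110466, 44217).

3862885554

18513 = 3² · 11² · 17; 110466 = 2 · 3² · 17 · 19²; 44217 = 3² · 17³
lcm takes max exponent of each prime: 2 · 3² · 11² · 17³ · 19² = 3862885554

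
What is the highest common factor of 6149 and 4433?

143

Euclid: 6149 = 1·4433 + 1716; 4433 = 2·1716 + 1001; 1716 = 1·1001 + 715; 1001 = 1·715 + 286; 715 = 2·286 + 143; 286 = 2·143 + 0. Last nonzero remainder: 143.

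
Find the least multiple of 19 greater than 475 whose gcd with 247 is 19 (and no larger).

gcd(t, 247) = 19 forces 19 | t; write t = 19s. Then gcd(19s, 19·13) = 19·gcd(s, 13), so need gcd(s, 13) = 1.
19s > 475 gives s ≥ 26. The least s ≥ 26 coprime to 13 is 27, so t = 19·27 = 513.

513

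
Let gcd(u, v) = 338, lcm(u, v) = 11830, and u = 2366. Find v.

1690

u·v = gcd·lcm = 338·11830 = 3998540, so v = 3998540/2366 = 1690.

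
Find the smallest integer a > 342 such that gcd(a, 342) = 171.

513

Multiples of 171 above 342: 171·3, 171·4, … . Need the cofactor coprime to 342/171 = 2.
Checking s = 3, 4, … the first with gcd(s, 2) = 1 is s = 3, giving 513.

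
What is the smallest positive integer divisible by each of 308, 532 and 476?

99484

308 = 2² · 7 · 11; 532 = 2² · 7 · 19; 476 = 2² · 7 · 17
lcm takes max exponent of each prime: 2² · 7 · 11 · 17 · 19 = 99484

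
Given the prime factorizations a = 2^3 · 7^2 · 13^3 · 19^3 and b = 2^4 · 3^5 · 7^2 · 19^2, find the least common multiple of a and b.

max exponent per prime: 2^4 · 3^5 · 7^2 · 13^3 · 19^3 = 2870867812176

2870867812176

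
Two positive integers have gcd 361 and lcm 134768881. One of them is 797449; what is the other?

Using pq = gcd(p,q)·lcm(p,q) = 361·134768881 = 48651566041, we get q = 48651566041/797449 = 61009.

61009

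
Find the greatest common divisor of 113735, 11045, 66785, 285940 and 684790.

5

gcd(113735, 11045): 113735 = 10·11045 + 3285; 11045 = 3·3285 + 1190; 3285 = 2·1190 + 905; 1190 = 1·905 + 285; 905 = 3·285 + 50; 285 = 5·50 + 35; 50 = 1·35 + 15; 35 = 2·15 + 5; 15 = 3·5 + 0 → 5
gcd(5, 66785): 66785 = 13357·5 + 0 → 5
gcd(5, 285940): 285940 = 57188·5 + 0 → 5
gcd(5, 684790): 684790 = 136958·5 + 0 → 5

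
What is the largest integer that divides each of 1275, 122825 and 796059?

17

gcd(1275, 122825): 122825 = 96·1275 + 425; 1275 = 3·425 + 0 → 425
gcd(425, 796059): 796059 = 1873·425 + 34; 425 = 12·34 + 17; 34 = 2·17 + 0 → 17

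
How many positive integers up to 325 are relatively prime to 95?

Prime factors of 95: 5, 19. Count integers ≤ 325 divisible by none of them.
By inclusion–exclusion: 325 − ⌊325/5⌋ − ⌊325/19⌋ + ⌊325/95⌋ = 246.

246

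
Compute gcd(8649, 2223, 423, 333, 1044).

9

8649 = 3² · 31²; 2223 = 3² · 13 · 19; 423 = 3² · 47; 333 = 3² · 37; 1044 = 2² · 3² · 29
gcd takes min exponent of each prime: 3² = 9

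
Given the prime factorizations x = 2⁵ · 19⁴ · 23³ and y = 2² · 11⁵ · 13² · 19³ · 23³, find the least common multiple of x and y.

1381013807096951456

max exponent per prime: 2⁵ · 11⁵ · 13² · 19⁴ · 23³ = 1381013807096951456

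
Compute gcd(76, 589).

19

Euclid: 589 = 7·76 + 57; 76 = 1·57 + 19; 57 = 3·19 + 0. Last nonzero remainder: 19.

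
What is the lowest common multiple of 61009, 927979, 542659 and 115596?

61009 = 13² · 19²; 927979 = 13² · 17² · 19; 542659 = 13⁴ · 19; 115596 = 2² · 3² · 13² · 19
lcm takes max exponent of each prime: 2² · 3² · 13⁴ · 17² · 19² = 107270660484

107270660484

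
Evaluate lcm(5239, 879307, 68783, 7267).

1008565129

5239 = 13² · 31; 879307 = 11² · 13² · 43; 68783 = 11 · 13² · 37; 7267 = 13² · 43
lcm takes max exponent of each prime: 11² · 13² · 31 · 37 · 43 = 1008565129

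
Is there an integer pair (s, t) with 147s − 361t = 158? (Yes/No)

gcd(147, 361): 361 = 2·147 + 67; 147 = 2·67 + 13; 67 = 5·13 + 2; 13 = 6·2 + 1; 2 = 2·1 + 0 → 1
1 divides 158, so a solution exists.

Yes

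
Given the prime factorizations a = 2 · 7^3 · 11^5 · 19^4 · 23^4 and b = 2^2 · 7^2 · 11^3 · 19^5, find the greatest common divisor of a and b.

min exponent per shared prime: 2 · 7^2 · 11^3 · 19^4 = 16998810598

16998810598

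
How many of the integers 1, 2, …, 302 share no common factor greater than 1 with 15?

162

Prime factors of 15: 3, 5. Count integers ≤ 302 divisible by none of them.
By inclusion–exclusion: 302 − ⌊302/3⌋ − ⌊302/5⌋ + ⌊302/15⌋ = 162.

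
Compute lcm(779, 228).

9348

gcd first: 779 = 3·228 + 95; 228 = 2·95 + 38; 95 = 2·38 + 19; 38 = 2·19 + 0 → gcd = 19
lcm = 779·228/gcd = 177612/19 = 9348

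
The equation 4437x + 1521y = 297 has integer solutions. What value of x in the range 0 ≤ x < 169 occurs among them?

58

gcd(4437, 1521) = 9 (Euclid: 4437 = 2·1521 + 1395; 1521 = 1·1395 + 126; 1395 = 11·126 + 9; 126 = 14·9 + 0), and 9 | 297.
Extended Euclid: 4437·(12) + 1521·(-35) = 9. Scale by 33: x₀ = 396.
General solution x = x₀ + 169t; reducing mod 169 gives x = 58 (and y = -169).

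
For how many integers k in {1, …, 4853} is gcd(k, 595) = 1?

595 = 5·7·17. Inclusion–exclusion on these primes:
4853 − ⌊4853/5⌋ − ⌊4853/7⌋ − ⌊4853/17⌋ + ⌊4853/35⌋ + ⌊4853/85⌋ + ⌊4853/119⌋ − ⌊4853/595⌋ = 3132

3132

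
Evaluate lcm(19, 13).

247

gcd first: 19 = 1·13 + 6; 13 = 2·6 + 1; 6 = 6·1 + 0 → gcd = 1
lcm = 19·13/gcd = 247/1 = 247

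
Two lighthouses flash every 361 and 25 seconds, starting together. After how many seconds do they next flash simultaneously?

361 = 19²; 25 = 5²
max exponents: 5² · 19² = 9025

9025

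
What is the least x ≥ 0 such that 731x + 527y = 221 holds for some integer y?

14

Reduce mod 527: 731x ≡ 221 (mod 527). With g = gcd(731, 527) = 17 dividing 221, divide through: 43x ≡ 13 (mod 31).
Since gcd(43, 31) = 1, x ≡ 13·(43)⁻¹ ≡ 14 (mod 31). Smallest non-negative: 14.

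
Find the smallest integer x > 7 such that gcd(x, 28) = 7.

Multiples of 7 above 7: 7·2, 7·3, … . Need the cofactor coprime to 28/7 = 4.
Checking s = 2, 3, … the first with gcd(s, 4) = 1 is s = 3, giving 21.

21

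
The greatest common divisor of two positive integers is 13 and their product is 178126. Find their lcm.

For any two positive integers, gcd × lcm equals their product. Hence lcm = 178126 / 13 = 13702.

13702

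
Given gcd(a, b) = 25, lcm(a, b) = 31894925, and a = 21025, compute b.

Using ab = gcd(a,b)·lcm(a,b) = 25·31894925 = 797373125, we get b = 797373125/21025 = 37925.

37925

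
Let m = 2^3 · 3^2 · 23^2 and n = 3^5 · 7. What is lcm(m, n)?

7198632

max exponent per prime: 2^3 · 3^5 · 7 · 23^2 = 7198632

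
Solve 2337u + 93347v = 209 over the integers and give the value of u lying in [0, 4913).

4274

Reduce mod 93347: 2337u ≡ 209 (mod 93347). With g = gcd(2337, 93347) = 19 dividing 209, divide through: 123u ≡ 11 (mod 4913).
Since gcd(123, 4913) = 1, u ≡ 11·(123)⁻¹ ≡ 4274 (mod 4913). Smallest non-negative: 4274.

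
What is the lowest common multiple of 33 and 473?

gcd first: 473 = 14·33 + 11; 33 = 3·11 + 0 → gcd = 11
lcm = 33·473/gcd = 15609/11 = 1419

1419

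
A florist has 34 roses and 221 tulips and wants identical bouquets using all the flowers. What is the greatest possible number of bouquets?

17

Euclid: 221 = 6·34 + 17; 34 = 2·17 + 0. Last nonzero remainder: 17.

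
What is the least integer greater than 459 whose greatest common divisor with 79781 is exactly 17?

476

79781 = 17·4693. Any a with gcd(a, 79781) = 17 is a multiple of 17, say 17s, with s coprime to 4693.
Need s > 459/17, so s ≥ 28. First s ≥ 28 with gcd(s, 4693) = 1 is s = 28. Thus a = 17·28 = 476.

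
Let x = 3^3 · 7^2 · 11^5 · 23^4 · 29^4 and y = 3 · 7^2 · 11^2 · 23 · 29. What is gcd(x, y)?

min exponent per shared prime: 3 · 7^2 · 11^2 · 23 · 29 = 11863929

11863929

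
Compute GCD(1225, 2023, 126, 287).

gcd(1225, 2023): 2023 = 1·1225 + 798; 1225 = 1·798 + 427; 798 = 1·427 + 371; 427 = 1·371 + 56; 371 = 6·56 + 35; 56 = 1·35 + 21; 35 = 1·21 + 14; 21 = 1·14 + 7; 14 = 2·7 + 0 → 7
gcd(7, 126): 126 = 18·7 + 0 → 7
gcd(7, 287): 287 = 41·7 + 0 → 7

7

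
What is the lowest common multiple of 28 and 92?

28 = 2² · 7; 92 = 2² · 23
max exponents: 2² · 7 · 23 = 644

644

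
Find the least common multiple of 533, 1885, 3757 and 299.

533 = 13 · 41; 1885 = 5 · 13 · 29; 3757 = 13 · 17²; 299 = 13 · 23
lcm takes max exponent of each prime: 5 · 13 · 17² · 23 · 29 · 41 = 513713395

513713395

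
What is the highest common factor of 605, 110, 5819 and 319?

11

gcd(605, 110): 605 = 5·110 + 55; 110 = 2·55 + 0 → 55
gcd(55, 5819): 5819 = 105·55 + 44; 55 = 1·44 + 11; 44 = 4·11 + 0 → 11
gcd(11, 319): 319 = 29·11 + 0 → 11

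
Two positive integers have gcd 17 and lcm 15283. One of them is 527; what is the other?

m·n = gcd·lcm = 17·15283 = 259811, so n = 259811/527 = 493.

493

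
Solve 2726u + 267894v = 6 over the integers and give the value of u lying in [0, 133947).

9336

gcd(2726, 267894) = 2 (Euclid: 267894 = 98·2726 + 746; 2726 = 3·746 + 488; 746 = 1·488 + 258; 488 = 1·258 + 230; 258 = 1·230 + 28; 230 = 8·28 + 6; 28 = 4·6 + 4; 6 = 1·4 + 2; 4 = 2·2 + 0), and 2 | 6.
Extended Euclid: 2726·(47761) + 267894·(-486) = 2. Scale by 3: u₀ = 143283.
General solution u = u₀ + 133947t; reducing mod 133947 gives u = 9336 (and v = -95).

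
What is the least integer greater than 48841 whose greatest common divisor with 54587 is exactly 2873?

gcd(k, 54587) = 2873 forces 2873 | k; write k = 2873s. Then gcd(2873s, 2873·19) = 2873·gcd(s, 19), so need gcd(s, 19) = 1.
2873s > 48841 gives s ≥ 18. The least s ≥ 18 coprime to 19 is 18, so k = 2873·18 = 51714.

51714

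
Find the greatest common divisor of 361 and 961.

1

Euclid: 961 = 2·361 + 239; 361 = 1·239 + 122; 239 = 1·122 + 117; 122 = 1·117 + 5; 117 = 23·5 + 2; 5 = 2·2 + 1; 2 = 2·1 + 0. Last nonzero remainder: 1.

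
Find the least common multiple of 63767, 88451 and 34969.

63767 = 11² · 17 · 31; 88451 = 11² · 17 · 43; 34969 = 11² · 17²
lcm takes max exponent of each prime: 11² · 17² · 31 · 43 = 46613677

46613677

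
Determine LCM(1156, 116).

gcd first: 1156 = 9·116 + 112; 116 = 1·112 + 4; 112 = 28·4 + 0 → gcd = 4
lcm = 1156·116/gcd = 134096/4 = 33524

33524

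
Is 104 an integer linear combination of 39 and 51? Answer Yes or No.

No

gcd(39, 51): 51 = 1·39 + 12; 39 = 3·12 + 3; 12 = 4·3 + 0 → 3
3 does not divide 104, so a solution does not exist.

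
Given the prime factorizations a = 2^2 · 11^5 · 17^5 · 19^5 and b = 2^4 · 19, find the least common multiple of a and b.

max exponent per prime: 2^4 · 11^5 · 17^5 · 19^5 = 9059328754945807888

9059328754945807888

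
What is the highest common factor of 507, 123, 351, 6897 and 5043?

gcd(507, 123): 507 = 4·123 + 15; 123 = 8·15 + 3; 15 = 5·3 + 0 → 3
gcd(3, 351): 351 = 117·3 + 0 → 3
gcd(3, 6897): 6897 = 2299·3 + 0 → 3
gcd(3, 5043): 5043 = 1681·3 + 0 → 3

3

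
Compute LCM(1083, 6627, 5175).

lcm(1083, 6627) = 1083·6627/gcd = 7177041/3 = 2392347
lcm(2392347, 5175) = 2392347·5175/gcd = 12380395725/3 = 4126798575

4126798575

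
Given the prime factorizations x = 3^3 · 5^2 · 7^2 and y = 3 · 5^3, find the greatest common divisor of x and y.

min exponent per shared prime: 3 · 5^2 = 75

75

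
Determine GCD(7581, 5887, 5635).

7

7581 = 3 · 7 · 19²; 5887 = 7 · 29²; 5635 = 5 · 7² · 23
gcd takes min exponent of each prime: 7 = 7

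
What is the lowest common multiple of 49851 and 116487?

645221493

49851 = 3² · 29 · 191; 116487 = 3² · 7 · 43²
max exponents: 3² · 7 · 29 · 43² · 191 = 645221493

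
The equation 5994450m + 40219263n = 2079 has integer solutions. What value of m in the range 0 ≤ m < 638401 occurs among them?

317134

gcd(5994450, 40219263) = 63 (Euclid: 40219263 = 6·5994450 + 4252563; 5994450 = 1·4252563 + 1741887; 4252563 = 2·1741887 + 768789; 1741887 = 2·768789 + 204309; 768789 = 3·204309 + 155862; 204309 = 1·155862 + 48447; 155862 = 3·48447 + 10521; 48447 = 4·10521 + 6363; 10521 = 1·6363 + 4158; 6363 = 1·4158 + 2205; 4158 = 1·2205 + 1953; 2205 = 1·1953 + 252; 1953 = 7·252 + 189; 252 = 1·189 + 63; 189 = 3·63 + 0), and 63 | 2079.
Extended Euclid: 5994450·(164374) + 40219263·(-24499) = 63. Scale by 33: m₀ = 5424342.
General solution m = m₀ + 638401t; reducing mod 638401 gives m = 317134 (and n = -47267).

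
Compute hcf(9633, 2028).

507

Euclid: 9633 = 4·2028 + 1521; 2028 = 1·1521 + 507; 1521 = 3·507 + 0. Last nonzero remainder: 507.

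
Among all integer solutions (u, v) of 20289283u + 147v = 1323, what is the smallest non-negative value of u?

0

Reduce mod 147: 20289283u ≡ 1323 (mod 147). With g = gcd(20289283, 147) = 49 dividing 1323, divide through: 414067u ≡ 27 (mod 3).
Since gcd(414067, 3) = 1, u ≡ 27·(414067)⁻¹ ≡ 0 (mod 3). Smallest non-negative: 0.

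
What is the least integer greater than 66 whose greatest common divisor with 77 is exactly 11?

Multiples of 11 above 66: 11·7, 11·8, … . Need the cofactor coprime to 77/11 = 7.
Checking s = 7, 8, … the first with gcd(s, 7) = 1 is s = 8, giving 88.

88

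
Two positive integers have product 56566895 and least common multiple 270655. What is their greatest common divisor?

209

From gcd × lcm = pq: gcd = 56566895 / 270655 = 209.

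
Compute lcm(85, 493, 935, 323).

85 = 5 · 17; 493 = 17 · 29; 935 = 5 · 11 · 17; 323 = 17 · 19
lcm takes max exponent of each prime: 5 · 11 · 17 · 19 · 29 = 515185

515185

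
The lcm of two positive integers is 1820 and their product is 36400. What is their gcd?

gcd·lcm = product, so gcd = 36400/1820 = 20.

20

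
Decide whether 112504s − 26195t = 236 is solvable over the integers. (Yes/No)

Yes

By Bézout, 112504s − 26195t = 236 has integer solutions iff gcd(112504, 26195) | 236.
Euclid: 112504 = 4·26195 + 7724; 26195 = 3·7724 + 3023; 7724 = 2·3023 + 1678; 3023 = 1·1678 + 1345; 1678 = 1·1345 + 333; 1345 = 4·333 + 13; 333 = 25·13 + 8; 13 = 1·8 + 5; 8 = 1·5 + 3; 5 = 1·3 + 2; 3 = 1·2 + 1; 2 = 2·1 + 0. gcd = 1; 236 mod 1 = 0. Yes.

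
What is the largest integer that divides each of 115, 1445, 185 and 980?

gcd(115, 1445): 1445 = 12·115 + 65; 115 = 1·65 + 50; 65 = 1·50 + 15; 50 = 3·15 + 5; 15 = 3·5 + 0 → 5
gcd(5, 185): 185 = 37·5 + 0 → 5
gcd(5, 980): 980 = 196·5 + 0 → 5

5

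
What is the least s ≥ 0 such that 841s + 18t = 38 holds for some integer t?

14

Euclid: 841 = 46·18 + 13; 18 = 1·13 + 5; 13 = 2·5 + 3; 5 = 1·3 + 2; 3 = 1·2 + 1; 2 = 2·1 + 0 → gcd = 1; 38 = 1·38.
Back-substitution yields 841·(7) + 18·(-327) = 1, so one solution is s = 7·38 = 266, t = -327·38 = -12426.
Solutions in s differ by 18/1 = 18; the one in [0, 18) is 266 mod 18 = 14.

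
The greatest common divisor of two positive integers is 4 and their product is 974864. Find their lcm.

243716

Since gcd(a,b)·lcm(a,b) = ab, lcm = 974864/4 = 243716.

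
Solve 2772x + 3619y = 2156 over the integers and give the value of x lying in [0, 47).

6

gcd(2772, 3619) = 77 (Euclid: 3619 = 1·2772 + 847; 2772 = 3·847 + 231; 847 = 3·231 + 154; 231 = 1·154 + 77; 154 = 2·77 + 0), and 77 | 2156.
Extended Euclid: 2772·(17) + 3619·(-13) = 77. Scale by 28: x₀ = 476.
General solution x = x₀ + 47t; reducing mod 47 gives x = 6 (and y = -4).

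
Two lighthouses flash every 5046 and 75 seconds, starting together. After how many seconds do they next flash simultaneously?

126150

5046 = 2 · 3 · 29²; 75 = 3 · 5²
max exponents: 2 · 3 · 5² · 29² = 126150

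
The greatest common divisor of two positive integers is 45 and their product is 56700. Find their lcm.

gcd·lcm = product, so lcm = 56700/45 = 1260.

1260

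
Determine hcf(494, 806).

26

494 = 2 · 13 · 19
806 = 2 · 13 · 31
Common: 2 · 13 = 26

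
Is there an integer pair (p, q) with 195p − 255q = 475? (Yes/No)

No

By Bézout, 195p − 255q = 475 has integer solutions iff gcd(195, 255) | 475.
Euclid: 255 = 1·195 + 60; 195 = 3·60 + 15; 60 = 4·15 + 0. gcd = 15; 475 mod 15 = 10. No.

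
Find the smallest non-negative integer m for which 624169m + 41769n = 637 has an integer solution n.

88

gcd(624169, 41769) = 91 (Euclid: 624169 = 14·41769 + 39403; 41769 = 1·39403 + 2366; 39403 = 16·2366 + 1547; 2366 = 1·1547 + 819; 1547 = 1·819 + 728; 819 = 1·728 + 91; 728 = 8·91 + 0), and 91 | 637.
Extended Euclid: 624169·(-53) + 41769·(792) = 91. Scale by 7: m₀ = -371.
General solution m = m₀ + 459t; reducing mod 459 gives m = 88 (and n = -1315).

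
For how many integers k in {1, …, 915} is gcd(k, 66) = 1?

66 = 2·3·11. Inclusion–exclusion on these primes:
915 − ⌊915/2⌋ − ⌊915/3⌋ − ⌊915/11⌋ + ⌊915/6⌋ + ⌊915/22⌋ + ⌊915/33⌋ − ⌊915/66⌋ = 277

277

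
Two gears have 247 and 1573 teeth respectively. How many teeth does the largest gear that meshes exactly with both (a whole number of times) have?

13

Euclid: 1573 = 6·247 + 91; 247 = 2·91 + 65; 91 = 1·65 + 26; 65 = 2·26 + 13; 26 = 2·13 + 0. Last nonzero remainder: 13.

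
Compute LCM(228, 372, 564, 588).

16277604

228 = 2² · 3 · 19; 372 = 2² · 3 · 31; 564 = 2² · 3 · 47; 588 = 2² · 3 · 7²
lcm takes max exponent of each prime: 2² · 3 · 7² · 19 · 31 · 47 = 16277604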